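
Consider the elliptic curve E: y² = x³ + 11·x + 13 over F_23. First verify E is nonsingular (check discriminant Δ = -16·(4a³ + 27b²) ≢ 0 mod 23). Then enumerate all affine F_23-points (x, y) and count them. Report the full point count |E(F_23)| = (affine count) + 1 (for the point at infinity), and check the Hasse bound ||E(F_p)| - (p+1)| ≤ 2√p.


Affine points = {(0, 6), (0, 17), (1, 5), (1, 18), (3, 2), (3, 21), (4, 11), (4, 12), (5, 3), (5, 20), (9, 6), (9, 17), (11, 4), (11, 19), (14, 6), (14, 17), (21, 11), (21, 12), (22, 1), (22, 22)}; affine count = 20; |E(F_23)| = 21.

Discriminant check: Δ ∝ 4a³ + 27b² = 4·11³ + 27·13² = 4·1331 + 27·169 ≡ 20 (mod 23). Nonzero ⇒ E is nonsingular.
For each x ∈ F_23, compute rhs = x³ + 11·x + 13 mod 23, then count y ∈ F_23 with y² ≡ rhs.
  x = 0: rhs = 13, matching y values: 6, 17 (2 points).
  x = 1: rhs = 2, matching y values: 5, 18 (2 points).
  x = 2: rhs = 20, matching y values: none (0 points).
  x = 3: rhs = 4, matching y values: 2, 21 (2 points).
  x = 4: rhs = 6, matching y values: 11, 12 (2 points).
  x = 5: rhs = 9, matching y values: 3, 20 (2 points).
  x = 6: rhs = 19, matching y values: none (0 points).
  x = 7: rhs = 19, matching y values: none (0 points).
  x = 8: rhs = 15, matching y values: none (0 points).
  x = 9: rhs = 13, matching y values: 6, 17 (2 points).
  x = 10: rhs = 19, matching y values: none (0 points).
  x = 11: rhs = 16, matching y values: 4, 19 (2 points).
  x = 12: rhs = 10, matching y values: none (0 points).
  x = 13: rhs = 7, matching y values: none (0 points).
  x = 14: rhs = 13, matching y values: 6, 17 (2 points).
  x = 15: rhs = 11, matching y values: none (0 points).
  x = 16: rhs = 7, matching y values: none (0 points).
  x = 17: rhs = 7, matching y values: none (0 points).
  x = 18: rhs = 17, matching y values: none (0 points).
  x = 19: rhs = 20, matching y values: none (0 points).
  x = 20: rhs = 22, matching y values: none (0 points).
  x = 21: rhs = 6, matching y values: 11, 12 (2 points).
  x = 22: rhs = 1, matching y values: 1, 22 (2 points).
Total affine count: 20.
Full point count |E(F_23)| = 20 + 1 = 21.
Hasse bound: |21 − (23+1)| = |-3| = 3 ≤ 2√23 ≈ 9.5917 ✓.


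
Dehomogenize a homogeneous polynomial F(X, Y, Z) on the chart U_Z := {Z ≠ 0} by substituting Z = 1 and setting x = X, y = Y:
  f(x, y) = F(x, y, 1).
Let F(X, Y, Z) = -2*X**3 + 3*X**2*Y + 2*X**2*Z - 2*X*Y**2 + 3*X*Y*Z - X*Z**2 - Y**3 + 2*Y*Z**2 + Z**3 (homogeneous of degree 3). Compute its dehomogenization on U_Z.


f(x, y) = -2*x**3 + 3*x**2*y + 2*x**2 - 2*x*y**2 + 3*x*y - x - y**3 + 2*y + 1

On U_Z we set Z = 1. Each monomial c·X^i·Y^j·Z^k in F becomes c·x^i·y^j·1^k = c·x^i·y^j.
Substituting Z = 1: F(X, Y, 1) = -2*x**3 + 3*x**2*y + 2*x**2 - 2*x*y**2 + 3*x*y - x - y**3 + 2*y + 1.
Note: deg(f) ≤ deg(F) = 3; strict inequality happens when F is divisible by Z (lost terms).


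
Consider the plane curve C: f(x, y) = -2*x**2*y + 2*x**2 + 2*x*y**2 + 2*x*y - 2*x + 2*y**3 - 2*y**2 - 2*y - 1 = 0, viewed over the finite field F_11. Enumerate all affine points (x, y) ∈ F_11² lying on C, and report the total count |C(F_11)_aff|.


Affine F_11-points: {(1, 2), (1, 7), (3, 0), (4, 2), (4, 4), (6, 4), (7, 1), (8, 6), (9, 0), (9, 6), (9, 8), (10, 7)}; count = 12.

For each of the 121 pairs (x, y) ∈ F_11², evaluate f(x, y) mod 11. Record the zeros.
  x = 0: [0↦10, 1↦8, 2↦3, 3↦7, 4↦10, 5↦2, 6↦6, 7↦1, 8↦10, 9↦1, 10↦8]  zeros at y ∈ ∅
  x = 1: [0↦10, 1↦10, 2↦0, 3↦3, 4↦9, 5↦8, 6↦1, 7↦0, 8↦6, 9↦9, 10↦10]  zeros at y ∈ {2, 7}
  x = 2: [0↦3, 1↦1, 2↦4, 3↦2, 4↦7, 5↦9, 6↦9, 7↦8, 8↦7, 9↦7, 10↦9]  zeros at y ∈ ∅
  x = 3: [0↦0, 1↦3, 2↦4, 3↦4, 4↦4, 5↦5, 6↦8, 7↦3, 8↦2, 9↦6, 10↦5]  zeros at y ∈ {0}
  x = 4: [0↦1, 1↦5, 2↦0, 3↦9, 4↦0, 5↦7, 6↦9, 7↦7, 8↦2, 9↦6, 10↦9]  zeros at y ∈ {2, 4}
  x = 5: [0↦6, 1↦7, 2↦3, 3↦6, 4↦6, 5↦4, 6↦1, 7↦9, 8↦7, 9↦7, 10↦10]  zeros at y ∈ ∅
  x = 6: [0↦4, 1↦9, 2↦2, 3↦6, 4↦0, 5↦7, 6↦6, 7↦9, 8↦6, 9↦9, 10↦8]  zeros at y ∈ {4}
  x = 7: [0↦6, 1↦0, 2↦8, 3↦9, 4↦4, 5↦5, 6↦2, 7↦7, 8↦10, 9↦1, 10↦3]  zeros at y ∈ {1}
  x = 8: [0↦1, 1↦2, 2↦10, 3↦4, 4↦7, 5↦9, 6↦0, 7↦3, 8↦8, 9↦5, 10↦6]  zeros at y ∈ {6}
  x = 9: [0↦0, 1↦4, 2↦8, 3↦2, 4↦9, 5↦8, 6↦0, 7↦8, 8↦0, 9↦10, 10↦6]  zeros at y ∈ {0, 6, 8}
  x = 10: [0↦3, 1↦6, 2↦2, 3↦3, 4↦10, 5↦2, 6↦2, 7↦0, 8↦8, 9↦5, 10↦3]  zeros at y ∈ {7}
Collecting zeros: affine points = {(1, 2), (1, 7), (3, 0), (4, 2), (4, 4), (6, 4), (7, 1), (8, 6), (9, 0), (9, 6), (9, 8), (10, 7)}.
Total count |C(F_11)_aff| = 12.


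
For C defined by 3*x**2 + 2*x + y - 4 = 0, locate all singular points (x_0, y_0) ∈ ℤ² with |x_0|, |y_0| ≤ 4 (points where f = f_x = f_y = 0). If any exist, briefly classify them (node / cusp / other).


No singular points in the scanned grid; C is smooth there.

Compute partial derivatives:
  f_x = 6*x + 2.
  f_y = 1.
f_y = 1 is a nonzero constant, so f_y never vanishes: no point (x, y) can satisfy f = f_x = f_y = 0. In particular no (x, y) ∈ {−4, ..., 4}² is singular; the curve is smooth.


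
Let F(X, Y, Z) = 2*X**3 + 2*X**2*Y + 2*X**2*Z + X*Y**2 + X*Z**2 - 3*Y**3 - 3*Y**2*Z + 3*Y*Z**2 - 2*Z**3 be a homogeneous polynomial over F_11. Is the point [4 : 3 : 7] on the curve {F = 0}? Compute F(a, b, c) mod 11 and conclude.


F(4,3,7) ≡ 0 (mod 11); P is on the curve.

Evaluate F(4, 3, 7) term-by-term (mod 11).
  2*X**3 ↦ 2·64·1·1 = 128
  2*X**2*Y ↦ 2·16·3·1 = 96
  2*X**2*Z ↦ 2·16·1·7 = 224
  X*Y**2 ↦ 1·4·9·1 = 36
  X*Z**2 ↦ 1·4·1·49 = 196
  -3*Y**3 ↦ -3·1·27·1 = -81
  -3*Y**2*Z ↦ -3·1·9·7 = -189
  3*Y*Z**2 ↦ 3·1·3·49 = 441
  -2*Z**3 ↦ -2·1·1·343 = -686
Sum: F(4, 3, 7) = (128) + (96) + (224) + (36) + (196) + (-81) + (-189) + (441) + (-686) = 165.
Reducing mod 11: 165 ≡ 0 (mod 11).
Since F(a, b, c) ≡ 0 (mod 11), P lies on the curve.


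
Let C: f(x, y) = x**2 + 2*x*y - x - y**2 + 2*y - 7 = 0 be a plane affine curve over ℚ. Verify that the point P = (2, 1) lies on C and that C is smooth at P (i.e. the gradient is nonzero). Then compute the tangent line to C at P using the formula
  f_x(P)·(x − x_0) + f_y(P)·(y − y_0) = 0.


Tangent line at P: 5*x + 4*y - 14 = 0.

Step 1: f(2, 1) = 0, so P lies on C.
Step 2: partial derivatives
  f_x(x, y) = 2*x + 2*y - 1, f_y(x, y) = 2*x - 2*y + 2.
  f_x(P) = 5, f_y(P) = 4 (gradient nonzero, so P is smooth).
Step 3: tangent line at P: 5·(x − 2) + 4·(y − 1) = 0.
Expanding: 5*x + 4*y - 14 = 0.


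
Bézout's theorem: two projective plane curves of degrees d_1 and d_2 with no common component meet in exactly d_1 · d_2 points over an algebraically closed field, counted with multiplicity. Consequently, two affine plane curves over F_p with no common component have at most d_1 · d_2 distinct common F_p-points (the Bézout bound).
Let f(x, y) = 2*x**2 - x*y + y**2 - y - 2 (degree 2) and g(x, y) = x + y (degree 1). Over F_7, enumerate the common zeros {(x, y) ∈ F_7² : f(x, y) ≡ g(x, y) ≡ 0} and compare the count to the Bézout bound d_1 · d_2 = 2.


Common zeros: ∅; count = 0; Bézout bound = 2.

deg(f) = 2, deg(g) = 1, so Bézout bound = 2.
Scan x ∈ F_7. For each x, list the y ∈ F_7 with f(x, y) ≡ 0 and those with g(x, y) ≡ 0 (mod 7); the common zeros in that column are the intersection.
  x = 0: f ≡ 0 at y ∈ {2, 6}; g ≡ 0 at y ∈ {0}; common: ∅.
  x = 1: f ≡ 0 at y ∈ {0, 2}; g ≡ 0 at y ∈ {6}; common: ∅.
  x = 2: f ≡ 0 at y ∈ ∅; g ≡ 0 at y ∈ {5}; common: ∅.
  x = 3: f ≡ 0 at y ∈ {5, 6}; g ≡ 0 at y ∈ {4}; common: ∅.
  x = 4: f ≡ 0 at y ∈ ∅; g ≡ 0 at y ∈ {3}; common: ∅.
  x = 5: f ≡ 0 at y ∈ ∅; g ≡ 0 at y ∈ {2}; common: ∅.
  x = 6: f ≡ 0 at y ∈ {0}; g ≡ 0 at y ∈ {1}; common: ∅.
Collecting: common zeros = ∅, so the count is 0.
Comparison with the Bézout bound: 0 ≤ 2 = deg(f)·deg(g), as expected for curves with no common component (the affine F_7-count falls short of the bound because intersections may lie at infinity, over extension fields, or carry multiplicity).


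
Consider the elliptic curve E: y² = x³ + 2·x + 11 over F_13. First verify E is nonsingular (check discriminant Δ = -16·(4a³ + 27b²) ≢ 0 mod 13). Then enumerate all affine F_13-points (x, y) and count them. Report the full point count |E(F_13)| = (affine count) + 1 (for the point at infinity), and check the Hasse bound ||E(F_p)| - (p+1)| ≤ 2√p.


Affine points = {(1, 1), (1, 12), (2, 6), (2, 7), (5, 4), (5, 9), (7, 2), (7, 11), (9, 2), (9, 11), (10, 2), (10, 11), (11, 5), (11, 8)}; affine count = 14; |E(F_13)| = 15.

Discriminant check: Δ ∝ 4a³ + 27b² = 4·2³ + 27·11² = 4·8 + 27·121 ≡ 10 (mod 13). Nonzero ⇒ E is nonsingular.
For each x ∈ F_13, compute rhs = x³ + 2·x + 11 mod 13, then count y ∈ F_13 with y² ≡ rhs.
  x = 0: rhs = 11, matching y values: none (0 points).
  x = 1: rhs = 1, matching y values: 1, 12 (2 points).
  x = 2: rhs = 10, matching y values: 6, 7 (2 points).
  x = 3: rhs = 5, matching y values: none (0 points).
  x = 4: rhs = 5, matching y values: none (0 points).
  x = 5: rhs = 3, matching y values: 4, 9 (2 points).
  x = 6: rhs = 5, matching y values: none (0 points).
  x = 7: rhs = 4, matching y values: 2, 11 (2 points).
  x = 8: rhs = 6, matching y values: none (0 points).
  x = 9: rhs = 4, matching y values: 2, 11 (2 points).
  x = 10: rhs = 4, matching y values: 2, 11 (2 points).
  x = 11: rhs = 12, matching y values: 5, 8 (2 points).
  x = 12: rhs = 8, matching y values: none (0 points).
Total affine count: 14.
Full point count |E(F_13)| = 14 + 1 = 15.
Hasse bound: |15 − (13+1)| = |1| = 1 ≤ 2√13 ≈ 7.2111 ✓.


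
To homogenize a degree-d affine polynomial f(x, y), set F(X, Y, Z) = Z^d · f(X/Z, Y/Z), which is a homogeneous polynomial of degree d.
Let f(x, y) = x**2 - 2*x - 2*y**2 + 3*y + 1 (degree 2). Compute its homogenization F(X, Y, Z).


F(X, Y, Z) = X**2 - 2*X*Z - 2*Y**2 + 3*Y*Z + Z**2

deg(f) = 2.
Substitute x = X/Z, y = Y/Z into f, then multiply by Z^2.
  monomial 1·x^2·y^0 ↦ 1·X^2·Y^0·Z^0.
  monomial -2·x^1·y^0 ↦ -2·X^1·Y^0·Z^1.
  monomial -2·x^0·y^2 ↦ -2·X^0·Y^2·Z^0.
  monomial 3·x^0·y^1 ↦ 3·X^0·Y^1·Z^1.
  monomial 1·x^0·y^0 ↦ 1·X^0·Y^0·Z^2.
Collecting: F(X, Y, Z) = X**2 - 2*X*Z - 2*Y**2 + 3*Y*Z + Z**2.


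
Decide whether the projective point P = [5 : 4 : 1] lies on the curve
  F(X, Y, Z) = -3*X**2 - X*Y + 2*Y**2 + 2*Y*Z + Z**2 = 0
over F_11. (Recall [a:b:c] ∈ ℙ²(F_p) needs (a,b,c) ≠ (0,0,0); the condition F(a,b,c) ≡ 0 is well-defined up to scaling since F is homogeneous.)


F(5,4,1) ≡ 1 (mod 11); P is NOT on the curve.

Evaluate F(5, 4, 1) term-by-term (mod 11).
  -3*X**2 ↦ -3·25·1·1 = -75
  -X*Y ↦ -1·5·4·1 = -20
  2*Y**2 ↦ 2·1·16·1 = 32
  2*Y*Z ↦ 2·1·4·1 = 8
  Z**2 ↦ 1·1·1·1 = 1
Sum: F(5, 4, 1) = (-75) + (-20) + (32) + (8) + (1) = -54.
Reducing mod 11: -54 ≡ 1 (mod 11).
Since F(a, b, c) ≡ 1 ≠ 0 (mod 11), P does NOT lie on the curve.


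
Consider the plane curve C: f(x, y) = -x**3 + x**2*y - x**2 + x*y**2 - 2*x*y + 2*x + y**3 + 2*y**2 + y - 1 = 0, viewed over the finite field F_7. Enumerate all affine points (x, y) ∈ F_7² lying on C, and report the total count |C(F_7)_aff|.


Affine F_7-points: {(2, 6), (3, 1), (4, 3), (4, 6), (6, 6)}; count = 5.

For each of the 49 pairs (x, y) ∈ F_7², evaluate f(x, y) mod 7. Record the zeros.
  x = 0: [0↦6, 1↦3, 2↦3, 3↦5, 4↦1, 5↦4, 6↦6]  zeros at y ∈ ∅
  x = 1: [0↦6, 1↦3, 2↦5, 3↦4, 4↦6, 5↦3, 6↦1]  zeros at y ∈ ∅
  x = 2: [0↦5, 1↦4, 2↦3, 3↦1, 4↦4, 5↦4, 6↦0]  zeros at y ∈ {6}
  x = 3: [0↦4, 1↦0, 2↦5, 3↦4, 4↦3, 5↦1, 6↦4]  zeros at y ∈ {1}
  x = 4: [0↦4, 1↦6, 2↦5, 3↦0, 4↦4, 5↦2, 6↦0]  zeros at y ∈ {3, 6}
  x = 5: [0↦6, 1↦2, 2↦4, 3↦4, 4↦1, 5↦1, 6↦3]  zeros at y ∈ ∅
  x = 6: [0↦4, 1↦3, 2↦3, 3↦3, 4↦2, 5↦6, 6↦0]  zeros at y ∈ {6}
Collecting zeros: affine points = {(2, 6), (3, 1), (4, 3), (4, 6), (6, 6)}.
Total count |C(F_7)_aff| = 5.


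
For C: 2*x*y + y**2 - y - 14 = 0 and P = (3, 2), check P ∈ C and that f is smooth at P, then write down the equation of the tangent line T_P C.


Tangent line at P: 4*x + 9*y - 30 = 0.

Step 1: f(3, 2) = 0, so P lies on C.
Step 2: partial derivatives
  f_x(x, y) = 2*y, f_y(x, y) = 2*x + 2*y - 1.
  f_x(P) = 4, f_y(P) = 9 (gradient nonzero, so P is smooth).
Step 3: tangent line at P: 4·(x − 3) + 9·(y − 2) = 0.
Expanding: 4*x + 9*y - 30 = 0.


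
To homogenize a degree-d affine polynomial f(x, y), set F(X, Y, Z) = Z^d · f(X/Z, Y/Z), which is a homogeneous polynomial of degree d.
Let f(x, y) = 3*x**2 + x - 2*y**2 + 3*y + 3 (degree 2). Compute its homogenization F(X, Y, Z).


F(X, Y, Z) = 3*X**2 + X*Z - 2*Y**2 + 3*Y*Z + 3*Z**2

deg(f) = 2.
Substitute x = X/Z, y = Y/Z into f, then multiply by Z^2.
  monomial 3·x^2·y^0 ↦ 3·X^2·Y^0·Z^0.
  monomial 1·x^1·y^0 ↦ 1·X^1·Y^0·Z^1.
  monomial -2·x^0·y^2 ↦ -2·X^0·Y^2·Z^0.
  monomial 3·x^0·y^1 ↦ 3·X^0·Y^1·Z^1.
  monomial 3·x^0·y^0 ↦ 3·X^0·Y^0·Z^2.
Collecting: F(X, Y, Z) = 3*X**2 + X*Z - 2*Y**2 + 3*Y*Z + 3*Z**2.


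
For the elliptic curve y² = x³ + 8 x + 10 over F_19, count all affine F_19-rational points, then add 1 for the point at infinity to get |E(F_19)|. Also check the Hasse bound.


Affine points = {(1, 0), (3, 2), (3, 17), (4, 7), (4, 12), (5, 2), (5, 17), (8, 4), (8, 15), (10, 8), (10, 11), (11, 2), (11, 17), (14, 4), (14, 15), (15, 3), (15, 16), (16, 4), (16, 15), (17, 9), (17, 10), (18, 1), (18, 18)}; affine count = 23; |E(F_19)| = 24.

Discriminant check: Δ ∝ 4a³ + 27b² = 4·8³ + 27·10² = 4·512 + 27·100 ≡ 17 (mod 19). Nonzero ⇒ E is nonsingular.
For each x ∈ F_19, compute rhs = x³ + 8·x + 10 mod 19, then count y ∈ F_19 with y² ≡ rhs.
  x = 0: rhs = 10, matching y values: none (0 points).
  x = 1: rhs = 0, matching y values: 0 (1 points).
  x = 2: rhs = 15, matching y values: none (0 points).
  x = 3: rhs = 4, matching y values: 2, 17 (2 points).
  x = 4: rhs = 11, matching y values: 7, 12 (2 points).
  x = 5: rhs = 4, matching y values: 2, 17 (2 points).
  x = 6: rhs = 8, matching y values: none (0 points).
  x = 7: rhs = 10, matching y values: none (0 points).
  x = 8: rhs = 16, matching y values: 4, 15 (2 points).
  x = 9: rhs = 13, matching y values: none (0 points).
  x = 10: rhs = 7, matching y values: 8, 11 (2 points).
  x = 11: rhs = 4, matching y values: 2, 17 (2 points).
  x = 12: rhs = 10, matching y values: none (0 points).
  x = 13: rhs = 12, matching y values: none (0 points).
  x = 14: rhs = 16, matching y values: 4, 15 (2 points).
  x = 15: rhs = 9, matching y values: 3, 16 (2 points).
  x = 16: rhs = 16, matching y values: 4, 15 (2 points).
  x = 17: rhs = 5, matching y values: 9, 10 (2 points).
  x = 18: rhs = 1, matching y values: 1, 18 (2 points).
Total affine count: 23.
Full point count |E(F_19)| = 23 + 1 = 24.
Hasse bound: |24 − (19+1)| = |4| = 4 ≤ 2√19 ≈ 8.7178 ✓.


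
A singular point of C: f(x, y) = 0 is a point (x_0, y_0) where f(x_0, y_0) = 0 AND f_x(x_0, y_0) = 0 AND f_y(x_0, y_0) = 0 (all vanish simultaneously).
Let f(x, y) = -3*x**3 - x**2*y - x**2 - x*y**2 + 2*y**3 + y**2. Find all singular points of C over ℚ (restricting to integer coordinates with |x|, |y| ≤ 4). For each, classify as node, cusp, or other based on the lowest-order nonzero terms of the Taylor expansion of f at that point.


Singular points: {(0, 0)}; classification: node.

Compute partial derivatives:
  f_x = -9*x**2 - 2*x*y - 2*x - y**2.
  f_y = -x**2 - 2*x*y + 6*y**2 + 2*y.
Scan x_0 ∈ {−4, ..., 4}. For each x_0, f_y(x_0, y) is a polynomial in y; find its integer roots y ∈ {−4, ..., 4}, then test f_x and f at those candidates.
  x = -4: f_y(-4, y) = 6*y**2 + 10*y - 16; vanishes at y ∈ {1}. (-4, 1): f_x = -129 ≠ 0.
  x = -3: f_y(-3, y) = 6*y**2 + 8*y - 9; no integer root y with |y| ≤ 4.
  x = -2: f_y(-2, y) = 6*y**2 + 6*y - 4; no integer root y with |y| ≤ 4.
  x = -1: f_y(-1, y) = 6*y**2 + 4*y - 1; no integer root y with |y| ≤ 4.
  x = 0: f_y(0, y) = 6*y**2 + 2*y; vanishes at y ∈ {0}. (0, 0): f_x = 0, f = 0 — SINGULAR.
  x = 1: f_y(1, y) = 6*y**2 - 1; no integer root y with |y| ≤ 4.
  x = 2: f_y(2, y) = 6*y**2 - 2*y - 4; vanishes at y ∈ {1}. (2, 1): f_x = -45 ≠ 0.
  x = 3: f_y(3, y) = 6*y**2 - 4*y - 9; no integer root y with |y| ≤ 4.
  x = 4: f_y(4, y) = 6*y**2 - 6*y - 16; no integer root y with |y| ≤ 4.
Only singular point on the grid: (0, 0).
Classify: substitute x = 0 + u, y = 0 + v and expand: f = -3*u**3 - u**2*v - u**2 - u*v**2 + 2*v**3 + v**2.
No constant or linear terms (consistent with a singular point). Quadratic part: -u**2 + v**2. Cubic part: -3*u**3 - u**2*v - u*v**2 + 2*v**3.
The quadratic part v**2 - u**2 = (v − u)(v + u) splits into two distinct linear factors, so there are two distinct tangent lines y − 0 = ±(x − 0) — this is a node (ordinary double point).
Classification: node.


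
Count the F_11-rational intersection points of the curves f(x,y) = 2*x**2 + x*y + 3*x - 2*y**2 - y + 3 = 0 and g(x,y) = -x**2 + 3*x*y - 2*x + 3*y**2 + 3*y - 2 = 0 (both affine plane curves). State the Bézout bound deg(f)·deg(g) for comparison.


Common zeros: {(4, 9)}; count = 1; Bézout bound = 4.

deg(f) = 2, deg(g) = 2, so Bézout bound = 4.
Scan x ∈ F_11. For each x, list the y ∈ F_11 with f(x, y) ≡ 0 and those with g(x, y) ≡ 0 (mod 11); the common zeros in that column are the intersection.
  x = 0: f ≡ 0 at y ∈ {1, 4}; g ≡ 0 at y ∈ {5}; common: ∅.
  x = 1: f ≡ 0 at y ∈ {2, 9}; g ≡ 0 at y ∈ ∅; common: ∅.
  x = 2: f ≡ 0 at y ∈ {2, 4}; g ≡ 0 at y ∈ {3, 5}; common: ∅.
  x = 3: f ≡ 0 at y ∈ ∅; g ≡ 0 at y ∈ ∅; common: ∅.
  x = 4: f ≡ 0 at y ∈ {9}; g ≡ 0 at y ∈ {8, 9}; common: {9}.
  x = 5: f ≡ 0 at y ∈ ∅; g ≡ 0 at y ∈ {2, 3}; common: ∅.
  x = 6: f ≡ 0 at y ∈ ∅; g ≡ 0 at y ∈ ∅; common: ∅.
  x = 7: f ≡ 0 at y ∈ {7}; g ≡ 0 at y ∈ {6, 8}; common: ∅.
  x = 8: f ≡ 0 at y ∈ ∅; g ≡ 0 at y ∈ ∅; common: ∅.
  x = 9: f ≡ 0 at y ∈ {1, 3}; g ≡ 0 at y ∈ {6}; common: ∅.
  x = 10: f ≡ 0 at y ∈ {3, 7}; g ≡ 0 at y ∈ {2, 9}; common: ∅.
Collecting: common zeros = {(4, 9)}, so the count is 1.
Comparison with the Bézout bound: 1 ≤ 4 = deg(f)·deg(g), as expected for curves with no common component (the affine F_11-count falls short of the bound because intersections may lie at infinity, over extension fields, or carry multiplicity).


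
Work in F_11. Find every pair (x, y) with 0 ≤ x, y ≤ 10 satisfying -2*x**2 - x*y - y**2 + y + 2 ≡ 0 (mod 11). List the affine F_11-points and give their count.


Affine F_11-points: {(0, 2), (0, 10), (1, 0), (5, 9), (6, 7), (6, 10), (7, 7), (7, 9), (10, 0), (10, 2)}; count = 10.

For each of the 121 pairs (x, y) ∈ F_11², evaluate f(x, y) mod 11. Record the zeros.
  x = 0: [0↦2, 1↦2, 2↦0, 3↦7, 4↦1, 5↦4, 6↦5, 7↦4, 8↦1, 9↦7, 10↦0]  zeros at y ∈ {2, 10}
  x = 1: [0↦0, 1↦10, 2↦7, 3↦2, 4↦6, 5↦8, 6↦8, 7↦6, 8↦2, 9↦7, 10↦10]  zeros at y ∈ {0}
  x = 2: [0↦5, 1↦3, 2↦10, 3↦4, 4↦7, 5↦8, 6↦7, 7↦4, 8↦10, 9↦3, 10↦5]  zeros at y ∈ ∅
  x = 3: [0↦6, 1↦3, 2↦9, 3↦2, 4↦4, 5↦4, 6↦2, 7↦9, 8↦3, 9↦6, 10↦7]  zeros at y ∈ ∅
  x = 4: [0↦3, 1↦10, 2↦4, 3↦7, 4↦8, 5↦7, 6↦4, 7↦10, 8↦3, 9↦5, 10↦5]  zeros at y ∈ ∅
  x = 5: [0↦7, 1↦2, 2↦6, 3↦8, 4↦8, 5↦6, 6↦2, 7↦7, 8↦10, 9↦0, 10↦10]  zeros at y ∈ {9}
  x = 6: [0↦7, 1↦1, 2↦4, 3↦5, 4↦4, 5↦1, 6↦7, 7↦0, 8↦2, 9↦2, 10↦0]  zeros at y ∈ {7, 10}
  x = 7: [0↦3, 1↦7, 2↦9, 3↦9, 4↦7, 5↦3, 6↦8, 7↦0, 8↦1, 9↦0, 10↦8]  zeros at y ∈ {7, 9}
  x = 8: [0↦6, 1↦9, 2↦10, 3↦9, 4↦6, 5↦1, 6↦5, 7↦7, 8↦7, 9↦5, 10↦1]  zeros at y ∈ ∅
  x = 9: [0↦5, 1↦7, 2↦7, 3↦5, 4↦1, 5↦6, 6↦9, 7↦10, 8↦9, 9↦6, 10↦1]  zeros at y ∈ ∅
  x = 10: [0↦0, 1↦1, 2↦0, 3↦8, 4↦3, 5↦7, 6↦9, 7↦9, 8↦7, 9↦3, 10↦8]  zeros at y ∈ {0, 2}
Collecting zeros: affine points = {(0, 2), (0, 10), (1, 0), (5, 9), (6, 7), (6, 10), (7, 7), (7, 9), (10, 0), (10, 2)}.
Total count |C(F_11)_aff| = 10.


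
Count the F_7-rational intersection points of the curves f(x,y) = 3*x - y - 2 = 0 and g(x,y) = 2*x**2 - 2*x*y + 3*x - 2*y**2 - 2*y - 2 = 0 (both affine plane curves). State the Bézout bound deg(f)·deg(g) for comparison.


Common zeros: ∅; count = 0; Bézout bound = 2.

deg(f) = 1, deg(g) = 2, so Bézout bound = 2.
Scan x ∈ F_7. For each x, list the y ∈ F_7 with f(x, y) ≡ 0 and those with g(x, y) ≡ 0 (mod 7); the common zeros in that column are the intersection.
  x = 0: f ≡ 0 at y ∈ {5}; g ≡ 0 at y ∈ {2, 4}; common: ∅.
  x = 1: f ≡ 0 at y ∈ {1}; g ≡ 0 at y ∈ ∅; common: ∅.
  x = 2: f ≡ 0 at y ∈ {4}; g ≡ 0 at y ∈ ∅; common: ∅.
  x = 3: f ≡ 0 at y ∈ {0}; g ≡ 0 at y ∈ ∅; common: ∅.
  x = 4: f ≡ 0 at y ∈ {3}; g ≡ 0 at y ∈ {0, 2}; common: ∅.
  x = 5: f ≡ 0 at y ∈ {6}; g ≡ 0 at y ∈ {0, 1}; common: ∅.
  x = 6: f ≡ 0 at y ∈ {2}; g ≡ 0 at y ∈ {3, 4}; common: ∅.
Collecting: common zeros = ∅, so the count is 0.
Comparison with the Bézout bound: 0 ≤ 2 = deg(f)·deg(g), as expected for curves with no common component (the affine F_7-count falls short of the bound because intersections may lie at infinity, over extension fields, or carry multiplicity).


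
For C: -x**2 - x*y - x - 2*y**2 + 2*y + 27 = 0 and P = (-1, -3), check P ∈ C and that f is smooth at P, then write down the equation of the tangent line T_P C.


Tangent line at P: 4*x + 15*y + 49 = 0.

Step 1: f(-1, -3) = 0, so P lies on C.
Step 2: partial derivatives
  f_x(x, y) = -2*x - y - 1, f_y(x, y) = -x - 4*y + 2.
  f_x(P) = 4, f_y(P) = 15 (gradient nonzero, so P is smooth).
Step 3: tangent line at P: 4·(x − -1) + 15·(y − -3) = 0.
Expanding: 4*x + 15*y + 49 = 0.


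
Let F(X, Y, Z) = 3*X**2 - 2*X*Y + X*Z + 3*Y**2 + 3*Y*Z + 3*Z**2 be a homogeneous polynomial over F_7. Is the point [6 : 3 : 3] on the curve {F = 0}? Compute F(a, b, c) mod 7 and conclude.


F(6,3,3) ≡ 3 (mod 7); P is NOT on the curve.

Evaluate F(6, 3, 3) term-by-term (mod 7).
  3*X**2 ↦ 3·36·1·1 = 108
  -2*X*Y ↦ -2·6·3·1 = -36
  X*Z ↦ 1·6·1·3 = 18
  3*Y**2 ↦ 3·1·9·1 = 27
  3*Y*Z ↦ 3·1·3·3 = 27
  3*Z**2 ↦ 3·1·1·9 = 27
Sum: F(6, 3, 3) = (108) + (-36) + (18) + (27) + (27) + (27) = 171.
Reducing mod 7: 171 ≡ 3 (mod 7).
Since F(a, b, c) ≡ 3 ≠ 0 (mod 7), P does NOT lie on the curve.


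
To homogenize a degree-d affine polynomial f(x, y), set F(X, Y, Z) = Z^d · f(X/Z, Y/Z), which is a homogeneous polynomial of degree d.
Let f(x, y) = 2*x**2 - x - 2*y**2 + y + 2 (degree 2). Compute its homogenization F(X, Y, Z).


F(X, Y, Z) = 2*X**2 - X*Z - 2*Y**2 + Y*Z + 2*Z**2

deg(f) = 2.
Substitute x = X/Z, y = Y/Z into f, then multiply by Z^2.
  monomial 2·x^2·y^0 ↦ 2·X^2·Y^0·Z^0.
  monomial -1·x^1·y^0 ↦ -1·X^1·Y^0·Z^1.
  monomial -2·x^0·y^2 ↦ -2·X^0·Y^2·Z^0.
  monomial 1·x^0·y^1 ↦ 1·X^0·Y^1·Z^1.
  monomial 2·x^0·y^0 ↦ 2·X^0·Y^0·Z^2.
Collecting: F(X, Y, Z) = 2*X**2 - X*Z - 2*Y**2 + Y*Z + 2*Z**2.


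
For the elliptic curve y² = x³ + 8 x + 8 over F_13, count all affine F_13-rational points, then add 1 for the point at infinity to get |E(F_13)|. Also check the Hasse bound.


Affine points = {(1, 2), (1, 11), (4, 0), (5, 2), (5, 11), (6, 5), (6, 8), (7, 2), (7, 11), (8, 5), (8, 8), (9, 4), (9, 9), (10, 3), (10, 10), (11, 6), (11, 7), (12, 5), (12, 8)}; affine count = 19; |E(F_13)| = 20.

Discriminant check: Δ ∝ 4a³ + 27b² = 4·8³ + 27·8² = 4·512 + 27·64 ≡ 6 (mod 13). Nonzero ⇒ E is nonsingular.
For each x ∈ F_13, compute rhs = x³ + 8·x + 8 mod 13, then count y ∈ F_13 with y² ≡ rhs.
  x = 0: rhs = 8, matching y values: none (0 points).
  x = 1: rhs = 4, matching y values: 2, 11 (2 points).
  x = 2: rhs = 6, matching y values: none (0 points).
  x = 3: rhs = 7, matching y values: none (0 points).
  x = 4: rhs = 0, matching y values: 0 (1 points).
  x = 5: rhs = 4, matching y values: 2, 11 (2 points).
  x = 6: rhs = 12, matching y values: 5, 8 (2 points).
  x = 7: rhs = 4, matching y values: 2, 11 (2 points).
  x = 8: rhs = 12, matching y values: 5, 8 (2 points).
  x = 9: rhs = 3, matching y values: 4, 9 (2 points).
  x = 10: rhs = 9, matching y values: 3, 10 (2 points).
  x = 11: rhs = 10, matching y values: 6, 7 (2 points).
  x = 12: rhs = 12, matching y values: 5, 8 (2 points).
Total affine count: 19.
Full point count |E(F_13)| = 19 + 1 = 20.
Hasse bound: |20 − (13+1)| = |6| = 6 ≤ 2√13 ≈ 7.2111 ✓.


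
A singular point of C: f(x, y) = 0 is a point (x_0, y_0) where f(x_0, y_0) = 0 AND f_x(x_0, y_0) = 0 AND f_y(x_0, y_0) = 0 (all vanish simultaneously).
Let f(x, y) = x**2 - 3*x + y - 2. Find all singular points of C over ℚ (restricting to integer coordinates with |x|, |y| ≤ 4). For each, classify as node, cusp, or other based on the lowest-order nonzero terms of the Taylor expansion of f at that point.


No singular points in the scanned grid; C is smooth there.

Compute partial derivatives:
  f_x = 2*x - 3.
  f_y = 1.
f_y = 1 is a nonzero constant, so f_y never vanishes: no point (x, y) can satisfy f = f_x = f_y = 0. In particular no (x, y) ∈ {−4, ..., 4}² is singular; the curve is smooth.


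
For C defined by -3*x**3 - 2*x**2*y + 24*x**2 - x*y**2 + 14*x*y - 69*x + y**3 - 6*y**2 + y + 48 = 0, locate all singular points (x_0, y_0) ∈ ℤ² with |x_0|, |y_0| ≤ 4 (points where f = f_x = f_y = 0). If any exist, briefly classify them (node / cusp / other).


Singular points: {(2, 3)}; classification: cusp.

Compute partial derivatives:
  f_x = -9*x**2 - 4*x*y + 48*x - y**2 + 14*y - 69.
  f_y = -2*x**2 - 2*x*y + 14*x + 3*y**2 - 12*y + 1.
Scan x_0 ∈ {−4, ..., 4}. For each x_0, f_y(x_0, y) is a polynomial in y; find its integer roots y ∈ {−4, ..., 4}, then test f_x and f at those candidates.
  x = -4: f_y(-4, y) = 3*y**2 - 4*y - 87; no integer root y with |y| ≤ 4.
  x = -3: f_y(-3, y) = 3*y**2 - 6*y - 59; no integer root y with |y| ≤ 4.
  x = -2: f_y(-2, y) = 3*y**2 - 8*y - 35; no integer root y with |y| ≤ 4.
  x = -1: f_y(-1, y) = 3*y**2 - 10*y - 15; no integer root y with |y| ≤ 4.
  x = 0: f_y(0, y) = 3*y**2 - 12*y + 1; no integer root y with |y| ≤ 4.
  x = 1: f_y(1, y) = 3*y**2 - 14*y + 13; no integer root y with |y| ≤ 4.
  x = 2: f_y(2, y) = 3*y**2 - 16*y + 21; vanishes at y ∈ {3}. (2, 3): f_x = 0, f = 0 — SINGULAR.
  x = 3: f_y(3, y) = 3*y**2 - 18*y + 25; no integer root y with |y| ≤ 4.
  x = 4: f_y(4, y) = 3*y**2 - 20*y + 25; no integer root y with |y| ≤ 4.
Only singular point on the grid: (2, 3).
Classify: substitute x = 2 + u, y = 3 + v and expand: f = -3*u**3 - 2*u**2*v - u*v**2 + v**3 + v**2.
No constant or linear terms (consistent with a singular point). Quadratic part: v**2. Cubic part: -3*u**3 - 2*u**2*v - u*v**2 + v**3.
The quadratic part v**2 is a perfect square, so there is a single (double) tangent line v = 0, i.e. y = 3. Restricting the cubic part to that line (v = 0) leaves -3*u**3 ≠ 0, so f is not divisible by v and the branch is v² ≈ 3*u**3 to lowest order — this is a cusp.
Classification: cusp.


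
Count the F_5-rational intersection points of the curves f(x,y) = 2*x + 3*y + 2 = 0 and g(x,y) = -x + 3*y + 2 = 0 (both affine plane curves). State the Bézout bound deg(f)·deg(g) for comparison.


Common zeros: {(0, 1)}; count = 1; Bézout bound = 1.

deg(f) = 1, deg(g) = 1, so Bézout bound = 1.
Scan x ∈ F_5. For each x, list the y ∈ F_5 with f(x, y) ≡ 0 and those with g(x, y) ≡ 0 (mod 5); the common zeros in that column are the intersection.
  x = 0: f ≡ 0 at y ∈ {1}; g ≡ 0 at y ∈ {1}; common: {1}.
  x = 1: f ≡ 0 at y ∈ {2}; g ≡ 0 at y ∈ {3}; common: ∅.
  x = 2: f ≡ 0 at y ∈ {3}; g ≡ 0 at y ∈ {0}; common: ∅.
  x = 3: f ≡ 0 at y ∈ {4}; g ≡ 0 at y ∈ {2}; common: ∅.
  x = 4: f ≡ 0 at y ∈ {0}; g ≡ 0 at y ∈ {4}; common: ∅.
Collecting: common zeros = {(0, 1)}, so the count is 1.
Comparison with the Bézout bound: 1 ≤ 1 = deg(f)·deg(g), as expected for curves with no common component (the bound is attained).


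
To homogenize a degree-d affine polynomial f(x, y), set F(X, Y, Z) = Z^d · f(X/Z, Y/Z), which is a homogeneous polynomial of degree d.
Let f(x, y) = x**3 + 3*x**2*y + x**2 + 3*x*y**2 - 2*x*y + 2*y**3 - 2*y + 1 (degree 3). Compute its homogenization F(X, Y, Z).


F(X, Y, Z) = X**3 + 3*X**2*Y + X**2*Z + 3*X*Y**2 - 2*X*Y*Z + 2*Y**3 - 2*Y*Z**2 + Z**3

deg(f) = 3.
Substitute x = X/Z, y = Y/Z into f, then multiply by Z^3.
  monomial 1·x^3·y^0 ↦ 1·X^3·Y^0·Z^0.
  monomial 3·x^2·y^1 ↦ 3·X^2·Y^1·Z^0.
  monomial 1·x^2·y^0 ↦ 1·X^2·Y^0·Z^1.
  monomial 3·x^1·y^2 ↦ 3·X^1·Y^2·Z^0.
  monomial -2·x^1·y^1 ↦ -2·X^1·Y^1·Z^1.
  monomial 2·x^0·y^3 ↦ 2·X^0·Y^3·Z^0.
  monomial -2·x^0·y^1 ↦ -2·X^0·Y^1·Z^2.
  monomial 1·x^0·y^0 ↦ 1·X^0·Y^0·Z^3.
Collecting: F(X, Y, Z) = X**3 + 3*X**2*Y + X**2*Z + 3*X*Y**2 - 2*X*Y*Z + 2*Y**3 - 2*Y*Z**2 + Z**3.


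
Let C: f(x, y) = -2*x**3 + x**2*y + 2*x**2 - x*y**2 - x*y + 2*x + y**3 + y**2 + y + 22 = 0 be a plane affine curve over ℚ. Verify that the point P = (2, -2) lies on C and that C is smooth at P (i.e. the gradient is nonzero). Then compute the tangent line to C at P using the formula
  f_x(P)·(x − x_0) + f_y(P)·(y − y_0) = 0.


Tangent line at P: -24*x + 19*y + 86 = 0.

Step 1: f(2, -2) = 0, so P lies on C.
Step 2: partial derivatives
  f_x(x, y) = -6*x**2 + 2*x*y + 4*x - y**2 - y + 2, f_y(x, y) = x**2 - 2*x*y - x + 3*y**2 + 2*y + 1.
  f_x(P) = -24, f_y(P) = 19 (gradient nonzero, so P is smooth).
Step 3: tangent line at P: -24·(x − 2) + 19·(y − -2) = 0.
Expanding: -24*x + 19*y + 86 = 0.


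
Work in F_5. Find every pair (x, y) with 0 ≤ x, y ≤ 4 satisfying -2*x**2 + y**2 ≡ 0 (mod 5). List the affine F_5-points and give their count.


Affine F_5-points: {(0, 0)}; count = 1.

For each of the 25 pairs (x, y) ∈ F_5², evaluate f(x, y) mod 5. Record the zeros.
  x = 0: [0↦0, 1↦1, 2↦4, 3↦4, 4↦1]  zeros at y ∈ {0}
  x = 1: [0↦3, 1↦4, 2↦2, 3↦2, 4↦4]  zeros at y ∈ ∅
  x = 2: [0↦2, 1↦3, 2↦1, 3↦1, 4↦3]  zeros at y ∈ ∅
  x = 3: [0↦2, 1↦3, 2↦1, 3↦1, 4↦3]  zeros at y ∈ ∅
  x = 4: [0↦3, 1↦4, 2↦2, 3↦2, 4↦4]  zeros at y ∈ ∅
Collecting zeros: affine points = {(0, 0)}.
Total count |C(F_5)_aff| = 1.


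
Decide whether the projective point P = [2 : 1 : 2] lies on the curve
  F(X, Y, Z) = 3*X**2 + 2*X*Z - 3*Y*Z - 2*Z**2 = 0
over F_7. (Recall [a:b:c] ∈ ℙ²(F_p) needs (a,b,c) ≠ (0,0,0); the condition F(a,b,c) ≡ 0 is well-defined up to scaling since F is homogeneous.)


F(2,1,2) ≡ 6 (mod 7); P is NOT on the curve.

Evaluate F(2, 1, 2) term-by-term (mod 7).
  3*X**2 ↦ 3·4·1·1 = 12
  2*X*Z ↦ 2·2·1·2 = 8
  -3*Y*Z ↦ -3·1·1·2 = -6
  -2*Z**2 ↦ -2·1·1·4 = -8
Sum: F(2, 1, 2) = (12) + (8) + (-6) + (-8) = 6.
Reducing mod 7: 6 ≡ 6 (mod 7).
Since F(a, b, c) ≡ 6 ≠ 0 (mod 7), P does NOT lie on the curve.


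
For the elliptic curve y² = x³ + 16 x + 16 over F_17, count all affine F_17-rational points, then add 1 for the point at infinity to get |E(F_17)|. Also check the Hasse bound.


Affine points = {(0, 4), (0, 13), (1, 4), (1, 13), (4, 5), (4, 12), (5, 0), (12, 7), (12, 10), (14, 3), (14, 14), (16, 4), (16, 13)}; affine count = 13; |E(F_17)| = 14.

Discriminant check: Δ ∝ 4a³ + 27b² = 4·16³ + 27·16² = 4·4096 + 27·256 ≡ 6 (mod 17). Nonzero ⇒ E is nonsingular.
For each x ∈ F_17, compute rhs = x³ + 16·x + 16 mod 17, then count y ∈ F_17 with y² ≡ rhs.
  x = 0: rhs = 16, matching y values: 4, 13 (2 points).
  x = 1: rhs = 16, matching y values: 4, 13 (2 points).
  x = 2: rhs = 5, matching y values: none (0 points).
  x = 3: rhs = 6, matching y values: none (0 points).
  x = 4: rhs = 8, matching y values: 5, 12 (2 points).
  x = 5: rhs = 0, matching y values: 0 (1 points).
  x = 6: rhs = 5, matching y values: none (0 points).
  x = 7: rhs = 12, matching y values: none (0 points).
  x = 8: rhs = 10, matching y values: none (0 points).
  x = 9: rhs = 5, matching y values: none (0 points).
  x = 10: rhs = 3, matching y values: none (0 points).
  x = 11: rhs = 10, matching y values: none (0 points).
  x = 12: rhs = 15, matching y values: 7, 10 (2 points).
  x = 13: rhs = 7, matching y values: none (0 points).
  x = 14: rhs = 9, matching y values: 3, 14 (2 points).
  x = 15: rhs = 10, matching y values: none (0 points).
  x = 16: rhs = 16, matching y values: 4, 13 (2 points).
Total affine count: 13.
Full point count |E(F_17)| = 13 + 1 = 14.
Hasse bound: |14 − (17+1)| = |-4| = 4 ≤ 2√17 ≈ 8.2462 ✓.


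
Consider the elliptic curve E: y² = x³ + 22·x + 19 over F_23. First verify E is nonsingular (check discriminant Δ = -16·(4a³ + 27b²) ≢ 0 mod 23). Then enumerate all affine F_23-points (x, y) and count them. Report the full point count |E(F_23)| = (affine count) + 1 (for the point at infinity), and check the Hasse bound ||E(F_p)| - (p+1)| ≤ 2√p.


Affine points = {(2, 5), (2, 18), (5, 1), (5, 22), (9, 7), (9, 16), (13, 8), (13, 15), (14, 9), (14, 14), (17, 4), (17, 19), (20, 8), (20, 15), (21, 6), (21, 17)}; affine count = 16; |E(F_23)| = 17.

Discriminant check: Δ ∝ 4a³ + 27b² = 4·22³ + 27·19² = 4·10648 + 27·361 ≡ 14 (mod 23). Nonzero ⇒ E is nonsingular.
For each x ∈ F_23, compute rhs = x³ + 22·x + 19 mod 23, then count y ∈ F_23 with y² ≡ rhs.
  x = 0: rhs = 19, matching y values: none (0 points).
  x = 1: rhs = 19, matching y values: none (0 points).
  x = 2: rhs = 2, matching y values: 5, 18 (2 points).
  x = 3: rhs = 20, matching y values: none (0 points).
  x = 4: rhs = 10, matching y values: none (0 points).
  x = 5: rhs = 1, matching y values: 1, 22 (2 points).
  x = 6: rhs = 22, matching y values: none (0 points).
  x = 7: rhs = 10, matching y values: none (0 points).
  x = 8: rhs = 17, matching y values: none (0 points).
  x = 9: rhs = 3, matching y values: 7, 16 (2 points).
  x = 10: rhs = 20, matching y values: none (0 points).
  x = 11: rhs = 5, matching y values: none (0 points).
  x = 12: rhs = 10, matching y values: none (0 points).
  x = 13: rhs = 18, matching y values: 8, 15 (2 points).
  x = 14: rhs = 12, matching y values: 9, 14 (2 points).
  x = 15: rhs = 21, matching y values: none (0 points).
  x = 16: rhs = 5, matching y values: none (0 points).
  x = 17: rhs = 16, matching y values: 4, 19 (2 points).
  x = 18: rhs = 14, matching y values: none (0 points).
  x = 19: rhs = 5, matching y values: none (0 points).
  x = 20: rhs = 18, matching y values: 8, 15 (2 points).
  x = 21: rhs = 13, matching y values: 6, 17 (2 points).
  x = 22: rhs = 19, matching y values: none (0 points).
Total affine count: 16.
Full point count |E(F_23)| = 16 + 1 = 17.
Hasse bound: |17 − (23+1)| = |-7| = 7 ≤ 2√23 ≈ 9.5917 ✓.


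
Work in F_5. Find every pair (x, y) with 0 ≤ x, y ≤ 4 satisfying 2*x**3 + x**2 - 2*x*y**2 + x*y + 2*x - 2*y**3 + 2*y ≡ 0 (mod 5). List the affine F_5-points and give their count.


Affine F_5-points: {(0, 0), (0, 1), (0, 4), (1, 0), (2, 2), (3, 4), (4, 4)}; count = 7.

For each of the 25 pairs (x, y) ∈ F_5², evaluate f(x, y) mod 5. Record the zeros.
  x = 0: [0↦0, 1↦0, 2↦3, 3↦2, 4↦0]  zeros at y ∈ {0, 1, 4}
  x = 1: [0↦0, 1↦4, 2↦2, 3↦2, 4↦2]  zeros at y ∈ {0}
  x = 2: [0↦4, 1↦2, 2↦0, 3↦1, 4↦3]  zeros at y ∈ {2}
  x = 3: [0↦4, 1↦1, 2↦4, 3↦1, 4↦0]  zeros at y ∈ {4}
  x = 4: [0↦2, 1↦3, 2↦1, 3↦4, 4↦0]  zeros at y ∈ {4}
Collecting zeros: affine points = {(0, 0), (0, 1), (0, 4), (1, 0), (2, 2), (3, 4), (4, 4)}.
Total count |C(F_5)_aff| = 7.


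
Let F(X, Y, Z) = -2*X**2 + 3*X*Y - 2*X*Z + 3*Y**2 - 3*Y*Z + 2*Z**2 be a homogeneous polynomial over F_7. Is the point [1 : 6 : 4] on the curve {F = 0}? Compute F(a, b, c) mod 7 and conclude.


F(1,6,4) ≡ 6 (mod 7); P is NOT on the curve.

Evaluate F(1, 6, 4) term-by-term (mod 7).
  -2*X**2 ↦ -2·1·1·1 = -2
  3*X*Y ↦ 3·1·6·1 = 18
  -2*X*Z ↦ -2·1·1·4 = -8
  3*Y**2 ↦ 3·1·36·1 = 108
  -3*Y*Z ↦ -3·1·6·4 = -72
  2*Z**2 ↦ 2·1·1·16 = 32
Sum: F(1, 6, 4) = (-2) + (18) + (-8) + (108) + (-72) + (32) = 76.
Reducing mod 7: 76 ≡ 6 (mod 7).
Since F(a, b, c) ≡ 6 ≠ 0 (mod 7), P does NOT lie on the curve.


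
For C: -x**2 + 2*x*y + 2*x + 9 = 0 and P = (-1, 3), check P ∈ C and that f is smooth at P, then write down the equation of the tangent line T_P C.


Tangent line at P: 10*x - 2*y + 16 = 0.

Step 1: f(-1, 3) = 0, so P lies on C.
Step 2: partial derivatives
  f_x(x, y) = -2*x + 2*y + 2, f_y(x, y) = 2*x.
  f_x(P) = 10, f_y(P) = -2 (gradient nonzero, so P is smooth).
Step 3: tangent line at P: 10·(x − -1) + -2·(y − 3) = 0.
Expanding: 10*x - 2*y + 16 = 0.


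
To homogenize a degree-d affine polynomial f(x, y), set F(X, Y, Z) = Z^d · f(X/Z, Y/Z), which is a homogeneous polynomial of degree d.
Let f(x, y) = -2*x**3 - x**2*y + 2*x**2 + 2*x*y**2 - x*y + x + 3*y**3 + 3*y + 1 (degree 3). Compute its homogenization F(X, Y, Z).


F(X, Y, Z) = -2*X**3 - X**2*Y + 2*X**2*Z + 2*X*Y**2 - X*Y*Z + X*Z**2 + 3*Y**3 + 3*Y*Z**2 + Z**3

deg(f) = 3.
Substitute x = X/Z, y = Y/Z into f, then multiply by Z^3.
  monomial -2·x^3·y^0 ↦ -2·X^3·Y^0·Z^0.
  monomial -1·x^2·y^1 ↦ -1·X^2·Y^1·Z^0.
  monomial 2·x^2·y^0 ↦ 2·X^2·Y^0·Z^1.
  monomial 2·x^1·y^2 ↦ 2·X^1·Y^2·Z^0.
  monomial -1·x^1·y^1 ↦ -1·X^1·Y^1·Z^1.
  monomial 1·x^1·y^0 ↦ 1·X^1·Y^0·Z^2.
  monomial 3·x^0·y^3 ↦ 3·X^0·Y^3·Z^0.
  monomial 3·x^0·y^1 ↦ 3·X^0·Y^1·Z^2.
  monomial 1·x^0·y^0 ↦ 1·X^0·Y^0·Z^3.
Collecting: F(X, Y, Z) = -2*X**3 - X**2*Y + 2*X**2*Z + 2*X*Y**2 - X*Y*Z + X*Z**2 + 3*Y**3 + 3*Y*Z**2 + Z**3.


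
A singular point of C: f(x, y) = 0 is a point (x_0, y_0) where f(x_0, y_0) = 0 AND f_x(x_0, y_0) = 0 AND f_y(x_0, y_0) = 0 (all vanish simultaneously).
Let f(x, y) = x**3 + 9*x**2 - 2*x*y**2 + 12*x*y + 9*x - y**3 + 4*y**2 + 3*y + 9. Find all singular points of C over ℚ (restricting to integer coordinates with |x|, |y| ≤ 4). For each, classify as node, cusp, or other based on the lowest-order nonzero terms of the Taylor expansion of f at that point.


Singular points: {(-3, 3)}; classification: cusp.

Compute partial derivatives:
  f_x = 3*x**2 + 18*x - 2*y**2 + 12*y + 9.
  f_y = -4*x*y + 12*x - 3*y**2 + 8*y + 3.
Scan x_0 ∈ {−4, ..., 4}. For each x_0, f_y(x_0, y) is a polynomial in y; find its integer roots y ∈ {−4, ..., 4}, then test f_x and f at those candidates.
  x = -4: f_y(-4, y) = -3*y**2 + 24*y - 45; vanishes at y ∈ {3}. (-4, 3): f_x = 3 ≠ 0.
  x = -3: f_y(-3, y) = -3*y**2 + 20*y - 33; vanishes at y ∈ {3}. (-3, 3): f_x = 0, f = 0 — SINGULAR.
  x = -2: f_y(-2, y) = -3*y**2 + 16*y - 21; vanishes at y ∈ {3}. (-2, 3): f_x = 3 ≠ 0.
  x = -1: f_y(-1, y) = -3*y**2 + 12*y - 9; vanishes at y ∈ {1, 3}. (-1, 1): f_x = 4 ≠ 0; (-1, 3): f_x = 12 ≠ 0.
  x = 0: f_y(0, y) = -3*y**2 + 8*y + 3; vanishes at y ∈ {3}. (0, 3): f_x = 27 ≠ 0.
  x = 1: f_y(1, y) = -3*y**2 + 4*y + 15; vanishes at y ∈ {3}. (1, 3): f_x = 48 ≠ 0.
  x = 2: f_y(2, y) = 27 - 3*y**2; vanishes at y ∈ {-3, 3}. (2, -3): f_x = 3 ≠ 0; (2, 3): f_x = 75 ≠ 0.
  x = 3: f_y(3, y) = -3*y**2 - 4*y + 39; vanishes at y ∈ {3}. (3, 3): f_x = 108 ≠ 0.
  x = 4: f_y(4, y) = -3*y**2 - 8*y + 51; vanishes at y ∈ {3}. (4, 3): f_x = 147 ≠ 0.
Only singular point on the grid: (-3, 3).
Classify: substitute x = -3 + u, y = 3 + v and expand: f = u**3 - 2*u*v**2 - v**3 + v**2.
No constant or linear terms (consistent with a singular point). Quadratic part: v**2. Cubic part: u**3 - 2*u*v**2 - v**3.
The quadratic part v**2 is a perfect square, so there is a single (double) tangent line v = 0, i.e. y = 3. Restricting the cubic part to that line (v = 0) leaves u**3 ≠ 0, so f is not divisible by v and the branch is v² ≈ -u**3 to lowest order — this is a cusp.
Classification: cusp.
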